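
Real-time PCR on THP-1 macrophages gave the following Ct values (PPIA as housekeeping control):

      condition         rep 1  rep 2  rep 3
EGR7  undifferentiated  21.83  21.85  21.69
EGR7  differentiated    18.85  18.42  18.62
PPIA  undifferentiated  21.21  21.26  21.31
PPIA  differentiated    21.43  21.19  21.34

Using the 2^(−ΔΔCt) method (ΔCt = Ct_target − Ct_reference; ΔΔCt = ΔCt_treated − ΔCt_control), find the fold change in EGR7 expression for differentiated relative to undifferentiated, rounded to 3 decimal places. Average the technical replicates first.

Mean Ct: EGR7 undifferentiated 21.790; EGR7 differentiated 18.630; PPIA undifferentiated 21.260; PPIA differentiated 21.320
ΔCt(undifferentiated) = 21.790 − 21.260 = 0.530
ΔCt(differentiated) = 18.630 − 21.320 = -2.690
ΔΔCt = -2.690 − 0.530 = -3.220
Fold change = 2^(−(-3.220)) = 2^3.220 = 9.3179

9.318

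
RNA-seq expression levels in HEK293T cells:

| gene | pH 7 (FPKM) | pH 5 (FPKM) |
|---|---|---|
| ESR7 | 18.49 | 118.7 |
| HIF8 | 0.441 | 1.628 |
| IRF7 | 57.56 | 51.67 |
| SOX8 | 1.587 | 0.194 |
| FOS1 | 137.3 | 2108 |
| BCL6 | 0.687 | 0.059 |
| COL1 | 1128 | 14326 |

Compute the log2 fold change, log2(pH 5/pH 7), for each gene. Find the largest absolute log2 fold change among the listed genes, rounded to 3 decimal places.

log2(118.7/18.49) = 2.683  (ESR7)
log2(1.628/0.441) = 1.884  (HIF8)
log2(51.67/57.56) = -0.156  (IRF7)
log2(0.194/1.587) = -3.032  (SOX8)
log2(2108/137.3) = 3.940  (FOS1)
log2(0.059/0.687) = -3.542  (BCL6)
log2(14326/1128) = 3.667  (COL1)
The largest magnitude belongs to FOS1.

3.940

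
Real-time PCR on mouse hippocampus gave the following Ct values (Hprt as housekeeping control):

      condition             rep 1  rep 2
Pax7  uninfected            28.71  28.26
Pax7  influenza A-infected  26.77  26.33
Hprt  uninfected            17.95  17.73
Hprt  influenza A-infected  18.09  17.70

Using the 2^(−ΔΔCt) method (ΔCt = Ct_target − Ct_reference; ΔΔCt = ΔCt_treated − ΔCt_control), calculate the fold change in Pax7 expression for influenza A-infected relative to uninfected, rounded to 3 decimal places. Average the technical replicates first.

3.972

Mean Ct: Pax7 uninfected 28.485; Pax7 influenza A-infected 26.550; Hprt uninfected 17.840; Hprt influenza A-infected 17.895
ΔCt(uninfected) = 28.485 − 17.840 = 10.645
ΔCt(influenza A-infected) = 26.550 − 17.895 = 8.655
ΔΔCt = 8.655 − 10.645 = -1.990
Fold change = 2^(−(-1.990)) = 2^1.990 = 3.9724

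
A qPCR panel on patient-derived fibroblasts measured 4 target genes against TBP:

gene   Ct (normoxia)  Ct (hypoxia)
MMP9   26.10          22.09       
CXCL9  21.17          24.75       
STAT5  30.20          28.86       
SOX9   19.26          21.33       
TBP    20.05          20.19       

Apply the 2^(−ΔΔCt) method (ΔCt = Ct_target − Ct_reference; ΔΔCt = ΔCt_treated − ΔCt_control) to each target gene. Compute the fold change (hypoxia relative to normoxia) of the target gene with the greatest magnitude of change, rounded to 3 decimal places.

17.753

MMP9: ΔΔCt = (22.09−20.19) − (26.10−20.05) = 1.90 − 6.05 = -4.15; fold change = 2^4.15 = 17.753
CXCL9: ΔΔCt = (24.75−20.19) − (21.17−20.05) = 4.56 − 1.12 = 3.44; fold change = 2^-3.44 = 0.092
STAT5: ΔΔCt = (28.86−20.19) − (30.20−20.05) = 8.67 − 10.15 = -1.48; fold change = 2^1.48 = 2.789
SOX9: ΔΔCt = (21.33−20.19) − (19.26−20.05) = 1.14 − (-0.79) = 1.93; fold change = 2^-1.93 = 0.262
MMP9 has the largest |ΔΔCt| = 4.15.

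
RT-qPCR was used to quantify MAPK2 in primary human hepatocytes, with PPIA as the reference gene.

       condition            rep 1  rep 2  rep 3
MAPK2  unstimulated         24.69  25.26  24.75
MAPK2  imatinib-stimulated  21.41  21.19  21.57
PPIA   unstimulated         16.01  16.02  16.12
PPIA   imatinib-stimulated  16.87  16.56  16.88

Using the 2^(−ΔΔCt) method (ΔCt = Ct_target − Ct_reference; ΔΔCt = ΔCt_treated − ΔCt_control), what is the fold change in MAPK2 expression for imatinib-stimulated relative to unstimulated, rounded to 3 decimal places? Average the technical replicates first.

18.765

Mean Ct: MAPK2 unstimulated 24.900; MAPK2 imatinib-stimulated 21.390; PPIA unstimulated 16.050; PPIA imatinib-stimulated 16.770
ΔCt(unstimulated) = 24.900 − 16.050 = 8.850
ΔCt(imatinib-stimulated) = 21.390 − 16.770 = 4.620
ΔΔCt = 4.620 − 8.850 = -4.230
Fold change = 2^(−(-4.230)) = 2^4.230 = 18.7654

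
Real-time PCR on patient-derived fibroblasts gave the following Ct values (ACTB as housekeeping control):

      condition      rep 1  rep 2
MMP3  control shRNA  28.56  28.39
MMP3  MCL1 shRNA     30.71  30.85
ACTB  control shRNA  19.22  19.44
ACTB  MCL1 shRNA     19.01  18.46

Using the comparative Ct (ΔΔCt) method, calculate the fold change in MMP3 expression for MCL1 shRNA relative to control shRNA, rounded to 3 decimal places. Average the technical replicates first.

0.134

Mean Ct: MMP3 control shRNA 28.475; MMP3 MCL1 shRNA 30.780; ACTB control shRNA 19.330; ACTB MCL1 shRNA 18.735
ΔCt(control shRNA) = 28.475 − 19.330 = 9.145
ΔCt(MCL1 shRNA) = 30.780 − 18.735 = 12.045
ΔΔCt = 12.045 − 9.145 = 2.900
Fold change = 2^(−2.900) = 0.1340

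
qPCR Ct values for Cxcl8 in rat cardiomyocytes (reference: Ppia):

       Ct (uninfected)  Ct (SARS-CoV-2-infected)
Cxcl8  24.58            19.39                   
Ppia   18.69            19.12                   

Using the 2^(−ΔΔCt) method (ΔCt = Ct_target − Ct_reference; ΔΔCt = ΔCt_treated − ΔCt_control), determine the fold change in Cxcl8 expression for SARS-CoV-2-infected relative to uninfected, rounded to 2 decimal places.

ΔCt(uninfected) = 24.580 − 18.690 = 5.890
ΔCt(SARS-CoV-2-infected) = 19.390 − 19.120 = 0.270
ΔΔCt = 0.270 − 5.890 = -5.620
Fold change = 2^(−(-5.620)) = 2^5.620 = 49.180

49.18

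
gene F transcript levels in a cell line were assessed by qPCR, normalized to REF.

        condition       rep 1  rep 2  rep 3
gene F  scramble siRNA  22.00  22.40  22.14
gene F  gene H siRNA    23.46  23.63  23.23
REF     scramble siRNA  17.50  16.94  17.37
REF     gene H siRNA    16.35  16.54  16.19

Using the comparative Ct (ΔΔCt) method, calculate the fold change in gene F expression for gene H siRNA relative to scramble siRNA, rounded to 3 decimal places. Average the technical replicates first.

0.222

Mean Ct: gene F scramble siRNA 22.180; gene F gene H siRNA 23.440; REF scramble siRNA 17.270; REF gene H siRNA 16.360
ΔCt(scramble siRNA) = 22.180 − 17.270 = 4.910
ΔCt(gene H siRNA) = 23.440 − 16.360 = 7.080
ΔΔCt = 7.080 − 4.910 = 2.170
Fold change = 2^(−2.170) = 0.2222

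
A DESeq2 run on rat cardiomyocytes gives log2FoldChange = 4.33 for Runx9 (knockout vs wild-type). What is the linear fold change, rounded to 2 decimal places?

Fold change = 2^(4.33) = 20.112

20.11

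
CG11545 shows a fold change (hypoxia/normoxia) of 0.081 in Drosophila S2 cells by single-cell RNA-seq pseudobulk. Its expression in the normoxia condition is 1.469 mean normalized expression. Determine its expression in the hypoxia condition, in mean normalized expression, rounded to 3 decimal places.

0.119

hypoxia expression = 1.469 × 0.081 = 0.119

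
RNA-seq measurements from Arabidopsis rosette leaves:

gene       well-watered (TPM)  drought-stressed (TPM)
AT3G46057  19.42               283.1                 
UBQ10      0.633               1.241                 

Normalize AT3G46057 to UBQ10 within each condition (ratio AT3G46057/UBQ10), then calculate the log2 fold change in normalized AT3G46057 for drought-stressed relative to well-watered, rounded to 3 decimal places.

2.894

AT3G46057/UBQ10 (well-watered) = 19.42 / 0.633 = 30.679
AT3G46057/UBQ10 (drought-stressed) = 283.1 / 1.241 = 228.12
Fold change = 228.12 / 30.679 = 7.4357
log2(7.4357) = 2.8945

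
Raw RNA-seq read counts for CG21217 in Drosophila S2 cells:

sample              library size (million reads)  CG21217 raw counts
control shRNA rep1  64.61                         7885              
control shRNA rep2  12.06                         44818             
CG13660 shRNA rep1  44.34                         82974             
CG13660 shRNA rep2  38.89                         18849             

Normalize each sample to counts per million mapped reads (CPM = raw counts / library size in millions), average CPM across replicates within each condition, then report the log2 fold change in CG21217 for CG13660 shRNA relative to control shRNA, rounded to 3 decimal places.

-0.704

CPM(control shRNA rep1) = 7885 / 64.61 = 122.0399
CPM(control shRNA rep2) = 44818 / 12.06 = 3716.2521
CPM(CG13660 shRNA rep1) = 82974 / 44.34 = 1871.3126
CPM(CG13660 shRNA rep2) = 18849 / 38.89 = 484.6747
mean CPM(control shRNA) = 1919.1460; mean CPM(CG13660 shRNA) = 1177.9937
Fold change = 1177.9937 / 1919.1460 = 0.61381
log2(0.61381) = -0.7041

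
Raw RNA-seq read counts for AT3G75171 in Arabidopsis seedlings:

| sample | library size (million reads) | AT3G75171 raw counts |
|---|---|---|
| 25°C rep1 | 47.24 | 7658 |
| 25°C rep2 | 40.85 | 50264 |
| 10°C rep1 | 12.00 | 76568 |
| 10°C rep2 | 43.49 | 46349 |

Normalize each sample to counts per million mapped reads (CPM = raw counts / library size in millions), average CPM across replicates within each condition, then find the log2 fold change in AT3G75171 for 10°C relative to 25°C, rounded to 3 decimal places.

2.419

CPM(25°C rep1) = 7658 / 47.24 = 162.1084
CPM(25°C rep2) = 50264 / 40.85 = 1230.4529
CPM(10°C rep1) = 76568 / 12.00 = 6380.6667
CPM(10°C rep2) = 46349 / 43.49 = 1065.7393
mean CPM(25°C) = 696.2806; mean CPM(10°C) = 3723.2030
Fold change = 3723.2030 / 696.2806 = 5.34727
log2(5.34727) = 2.4188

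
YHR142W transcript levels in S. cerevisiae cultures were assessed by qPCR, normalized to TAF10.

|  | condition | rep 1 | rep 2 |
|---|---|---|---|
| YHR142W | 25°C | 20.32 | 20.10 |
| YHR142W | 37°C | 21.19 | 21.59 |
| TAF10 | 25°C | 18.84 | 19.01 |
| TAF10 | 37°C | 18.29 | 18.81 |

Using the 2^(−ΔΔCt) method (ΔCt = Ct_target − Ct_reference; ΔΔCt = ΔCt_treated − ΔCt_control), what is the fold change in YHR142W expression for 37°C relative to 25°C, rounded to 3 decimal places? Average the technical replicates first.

0.340

Mean Ct: YHR142W 25°C 20.210; YHR142W 37°C 21.390; TAF10 25°C 18.925; TAF10 37°C 18.550
ΔCt(25°C) = 20.210 − 18.925 = 1.285
ΔCt(37°C) = 21.390 − 18.550 = 2.840
ΔΔCt = 2.840 − 1.285 = 1.555
Fold change = 2^(−1.555) = 0.3403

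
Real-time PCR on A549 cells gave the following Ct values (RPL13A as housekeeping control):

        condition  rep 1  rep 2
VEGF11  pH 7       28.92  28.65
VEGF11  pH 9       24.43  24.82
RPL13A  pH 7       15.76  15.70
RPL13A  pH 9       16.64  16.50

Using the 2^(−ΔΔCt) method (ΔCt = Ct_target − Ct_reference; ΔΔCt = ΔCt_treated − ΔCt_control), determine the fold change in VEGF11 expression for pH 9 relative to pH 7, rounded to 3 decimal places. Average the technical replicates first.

Mean Ct: VEGF11 pH 7 28.785; VEGF11 pH 9 24.625; RPL13A pH 7 15.730; RPL13A pH 9 16.570
ΔCt(pH 7) = 28.785 − 15.730 = 13.055
ΔCt(pH 9) = 24.625 − 16.570 = 8.055
ΔΔCt = 8.055 − 13.055 = -5.000
Fold change = 2^(−(-5.000)) = 2^5.000 = 32.0000

32.000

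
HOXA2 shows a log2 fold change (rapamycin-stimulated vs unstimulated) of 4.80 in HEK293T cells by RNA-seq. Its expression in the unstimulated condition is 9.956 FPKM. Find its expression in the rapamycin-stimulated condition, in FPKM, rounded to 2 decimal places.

277.35

Fold change = 2^(4.80) = 27.8576
rapamycin-stimulated expression = 9.956 × 27.8576 = 277.35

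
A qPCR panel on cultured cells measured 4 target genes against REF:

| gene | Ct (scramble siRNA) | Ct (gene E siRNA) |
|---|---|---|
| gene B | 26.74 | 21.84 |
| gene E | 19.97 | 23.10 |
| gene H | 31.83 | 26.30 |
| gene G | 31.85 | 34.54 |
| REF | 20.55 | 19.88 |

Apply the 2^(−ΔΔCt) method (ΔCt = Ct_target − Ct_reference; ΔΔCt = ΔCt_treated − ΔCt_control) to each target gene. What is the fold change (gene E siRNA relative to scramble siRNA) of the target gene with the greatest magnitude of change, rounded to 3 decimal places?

29.041

gene B: ΔΔCt = (21.84−19.88) − (26.74−20.55) = 1.96 − 6.19 = -4.23; fold change = 2^4.23 = 18.765
gene E: ΔΔCt = (23.10−19.88) − (19.97−20.55) = 3.22 − (-0.58) = 3.80; fold change = 2^-3.80 = 0.072
gene H: ΔΔCt = (26.30−19.88) − (31.83−20.55) = 6.42 − 11.28 = -4.86; fold change = 2^4.86 = 29.041
gene G: ΔΔCt = (34.54−19.88) − (31.85−20.55) = 14.66 − 11.30 = 3.36; fold change = 2^-3.36 = 0.097
gene H has the largest |ΔΔCt| = 4.86.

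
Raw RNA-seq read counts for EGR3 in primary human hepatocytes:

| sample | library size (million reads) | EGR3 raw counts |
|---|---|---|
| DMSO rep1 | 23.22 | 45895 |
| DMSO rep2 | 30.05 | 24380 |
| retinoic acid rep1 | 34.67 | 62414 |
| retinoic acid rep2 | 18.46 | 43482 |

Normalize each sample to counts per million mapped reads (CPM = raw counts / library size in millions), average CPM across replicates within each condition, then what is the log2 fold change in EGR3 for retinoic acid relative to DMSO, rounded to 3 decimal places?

CPM(DMSO rep1) = 45895 / 23.22 = 1976.5289
CPM(DMSO rep2) = 24380 / 30.05 = 811.3145
CPM(retinoic acid rep1) = 62414 / 34.67 = 1800.2307
CPM(retinoic acid rep2) = 43482 / 18.46 = 2355.4713
mean CPM(DMSO) = 1393.9217; mean CPM(retinoic acid) = 2077.8510
Fold change = 2077.8510 / 1393.9217 = 1.49065
log2(1.49065) = 0.5759

0.576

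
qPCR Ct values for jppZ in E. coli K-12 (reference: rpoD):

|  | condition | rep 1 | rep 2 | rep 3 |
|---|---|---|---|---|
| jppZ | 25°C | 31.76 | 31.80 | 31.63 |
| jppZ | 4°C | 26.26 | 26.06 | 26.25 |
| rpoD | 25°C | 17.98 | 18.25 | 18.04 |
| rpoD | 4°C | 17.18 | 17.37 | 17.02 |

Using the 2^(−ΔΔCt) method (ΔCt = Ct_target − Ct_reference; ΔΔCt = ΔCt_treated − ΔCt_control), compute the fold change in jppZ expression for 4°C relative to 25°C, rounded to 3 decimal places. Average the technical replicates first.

24.933

Mean Ct: jppZ 25°C 31.730; jppZ 4°C 26.190; rpoD 25°C 18.090; rpoD 4°C 17.190
ΔCt(25°C) = 31.730 − 18.090 = 13.640
ΔCt(4°C) = 26.190 − 17.190 = 9.000
ΔΔCt = 9.000 − 13.640 = -4.640
Fold change = 2^(−(-4.640)) = 2^4.640 = 24.9333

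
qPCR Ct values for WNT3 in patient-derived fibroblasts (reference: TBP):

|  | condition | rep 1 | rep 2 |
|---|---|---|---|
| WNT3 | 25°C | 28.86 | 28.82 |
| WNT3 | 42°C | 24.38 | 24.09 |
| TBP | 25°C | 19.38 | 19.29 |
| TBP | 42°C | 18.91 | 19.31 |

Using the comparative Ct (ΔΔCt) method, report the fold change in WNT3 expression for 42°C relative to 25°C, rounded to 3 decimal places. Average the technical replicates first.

Mean Ct: WNT3 25°C 28.840; WNT3 42°C 24.235; TBP 25°C 19.335; TBP 42°C 19.110
ΔCt(25°C) = 28.840 − 19.335 = 9.505
ΔCt(42°C) = 24.235 − 19.110 = 5.125
ΔΔCt = 5.125 − 9.505 = -4.380
Fold change = 2^(−(-4.380)) = 2^4.380 = 20.8215

20.821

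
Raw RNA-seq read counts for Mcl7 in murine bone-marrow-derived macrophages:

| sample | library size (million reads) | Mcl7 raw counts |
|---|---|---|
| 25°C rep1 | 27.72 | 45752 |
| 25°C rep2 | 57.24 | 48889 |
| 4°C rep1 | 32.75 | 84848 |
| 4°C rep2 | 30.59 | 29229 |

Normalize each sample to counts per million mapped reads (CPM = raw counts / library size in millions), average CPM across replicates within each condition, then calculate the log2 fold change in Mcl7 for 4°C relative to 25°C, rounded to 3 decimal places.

CPM(25°C rep1) = 45752 / 27.72 = 1650.5051
CPM(25°C rep2) = 48889 / 57.24 = 854.1055
CPM(4°C rep1) = 84848 / 32.75 = 2590.7786
CPM(4°C rep2) = 29229 / 30.59 = 955.5083
mean CPM(25°C) = 1252.3053; mean CPM(4°C) = 1773.1435
Fold change = 1773.1435 / 1252.3053 = 1.41590
log2(1.41590) = 0.5017

0.502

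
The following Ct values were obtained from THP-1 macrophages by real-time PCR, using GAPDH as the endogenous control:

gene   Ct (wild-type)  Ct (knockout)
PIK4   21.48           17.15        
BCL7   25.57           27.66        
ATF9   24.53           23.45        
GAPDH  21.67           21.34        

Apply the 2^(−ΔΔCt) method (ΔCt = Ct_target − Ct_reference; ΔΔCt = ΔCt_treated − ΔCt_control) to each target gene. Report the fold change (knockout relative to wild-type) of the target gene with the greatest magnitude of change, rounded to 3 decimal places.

PIK4: ΔΔCt = (17.15−21.34) − (21.48−21.67) = -4.19 − (-0.19) = -4.00; fold change = 2^4.00 = 16.000
BCL7: ΔΔCt = (27.66−21.34) − (25.57−21.67) = 6.32 − 3.90 = 2.42; fold change = 2^-2.42 = 0.187
ATF9: ΔΔCt = (23.45−21.34) − (24.53−21.67) = 2.11 − 2.86 = -0.75; fold change = 2^0.75 = 1.682
PIK4 has the largest |ΔΔCt| = 4.00.

16.000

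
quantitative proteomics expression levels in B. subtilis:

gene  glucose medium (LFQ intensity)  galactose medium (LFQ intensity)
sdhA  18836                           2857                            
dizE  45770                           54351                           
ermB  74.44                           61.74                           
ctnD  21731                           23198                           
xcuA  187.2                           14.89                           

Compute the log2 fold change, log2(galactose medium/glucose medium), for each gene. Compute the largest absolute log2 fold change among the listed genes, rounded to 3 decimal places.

log2(2857/18836) = -2.721  (sdhA)
log2(54351/45770) = 0.248  (dizE)
log2(61.74/74.44) = -0.270  (ermB)
log2(23198/21731) = 0.094  (ctnD)
log2(14.89/187.2) = -3.652  (xcuA)
The largest magnitude belongs to xcuA.

3.652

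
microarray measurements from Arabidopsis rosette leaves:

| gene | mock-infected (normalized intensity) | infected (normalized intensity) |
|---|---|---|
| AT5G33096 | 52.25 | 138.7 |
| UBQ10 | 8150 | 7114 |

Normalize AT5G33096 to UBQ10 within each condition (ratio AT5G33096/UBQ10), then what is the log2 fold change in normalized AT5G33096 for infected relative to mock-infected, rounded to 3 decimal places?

1.605

AT5G33096/UBQ10 (mock-infected) = 52.25 / 8150 = 0.006411
AT5G33096/UBQ10 (infected) = 138.7 / 7114 = 0.019497
Fold change = 0.019497 / 0.006411 = 3.0411
log2(3.0411) = 1.6046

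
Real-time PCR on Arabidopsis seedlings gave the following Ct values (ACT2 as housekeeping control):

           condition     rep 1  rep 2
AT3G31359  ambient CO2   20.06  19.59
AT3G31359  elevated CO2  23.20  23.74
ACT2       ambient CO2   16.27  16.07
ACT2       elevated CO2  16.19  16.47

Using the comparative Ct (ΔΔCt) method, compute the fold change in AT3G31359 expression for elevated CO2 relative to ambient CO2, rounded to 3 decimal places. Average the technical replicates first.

Mean Ct: AT3G31359 ambient CO2 19.825; AT3G31359 elevated CO2 23.470; ACT2 ambient CO2 16.170; ACT2 elevated CO2 16.330
ΔCt(ambient CO2) = 19.825 − 16.170 = 3.655
ΔCt(elevated CO2) = 23.470 − 16.330 = 7.140
ΔΔCt = 7.140 − 3.655 = 3.485
Fold change = 2^(−3.485) = 0.0893

0.089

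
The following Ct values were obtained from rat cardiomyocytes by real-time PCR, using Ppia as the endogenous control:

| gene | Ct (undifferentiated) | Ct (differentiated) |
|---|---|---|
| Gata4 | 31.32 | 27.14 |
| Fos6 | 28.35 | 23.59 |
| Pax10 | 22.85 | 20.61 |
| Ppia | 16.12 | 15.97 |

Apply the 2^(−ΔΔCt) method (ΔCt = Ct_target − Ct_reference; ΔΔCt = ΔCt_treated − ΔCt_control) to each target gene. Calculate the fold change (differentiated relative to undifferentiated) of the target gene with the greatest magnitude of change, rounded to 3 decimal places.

Gata4: ΔΔCt = (27.14−15.97) − (31.32−16.12) = 11.17 − 15.20 = -4.03; fold change = 2^4.03 = 16.336
Fos6: ΔΔCt = (23.59−15.97) − (28.35−16.12) = 7.62 − 12.23 = -4.61; fold change = 2^4.61 = 24.420
Pax10: ΔΔCt = (20.61−15.97) − (22.85−16.12) = 4.64 − 6.73 = -2.09; fold change = 2^2.09 = 4.257
Fos6 has the largest |ΔΔCt| = 4.61.

24.420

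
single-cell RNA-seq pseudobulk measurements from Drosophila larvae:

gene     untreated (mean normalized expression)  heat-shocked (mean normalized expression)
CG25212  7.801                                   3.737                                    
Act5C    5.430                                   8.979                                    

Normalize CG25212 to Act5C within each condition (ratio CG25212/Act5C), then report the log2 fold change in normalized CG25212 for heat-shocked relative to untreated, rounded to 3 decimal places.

CG25212/Act5C (untreated) = 7.801 / 5.430 = 1.4366
CG25212/Act5C (heat-shocked) = 3.737 / 8.979 = 0.41619
Fold change = 0.41619 / 1.4366 = 0.2897
log2(0.2897) = -1.7874

-1.787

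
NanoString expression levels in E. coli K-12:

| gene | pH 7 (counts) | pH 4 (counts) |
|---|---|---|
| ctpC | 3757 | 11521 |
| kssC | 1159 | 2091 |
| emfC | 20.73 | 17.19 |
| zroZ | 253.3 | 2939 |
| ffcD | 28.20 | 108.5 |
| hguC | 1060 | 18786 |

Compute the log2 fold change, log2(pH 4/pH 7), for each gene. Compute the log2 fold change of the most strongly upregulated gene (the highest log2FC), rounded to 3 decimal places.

4.148

log2(11521/3757) = 1.617  (ctpC)
log2(2091/1159) = 0.851  (kssC)
log2(17.19/20.73) = -0.270  (emfC)
log2(2939/253.3) = 3.536  (zroZ)
log2(108.5/28.20) = 1.944  (ffcD)
log2(18786/1060) = 4.148  (hguC)
hguC is most strongly upregulated.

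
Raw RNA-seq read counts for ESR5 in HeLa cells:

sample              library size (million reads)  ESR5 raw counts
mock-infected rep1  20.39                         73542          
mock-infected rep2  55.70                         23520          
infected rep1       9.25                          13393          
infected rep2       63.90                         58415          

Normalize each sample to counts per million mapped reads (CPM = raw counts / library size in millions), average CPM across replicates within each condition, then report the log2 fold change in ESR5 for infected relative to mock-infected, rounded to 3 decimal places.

-0.770

CPM(mock-infected rep1) = 73542 / 20.39 = 3606.7680
CPM(mock-infected rep2) = 23520 / 55.70 = 422.2621
CPM(infected rep1) = 13393 / 9.25 = 1447.8919
CPM(infected rep2) = 58415 / 63.90 = 914.1628
mean CPM(mock-infected) = 2014.5151; mean CPM(infected) = 1181.0273
Fold change = 1181.0273 / 2014.5151 = 0.58626
log2(0.58626) = -0.7704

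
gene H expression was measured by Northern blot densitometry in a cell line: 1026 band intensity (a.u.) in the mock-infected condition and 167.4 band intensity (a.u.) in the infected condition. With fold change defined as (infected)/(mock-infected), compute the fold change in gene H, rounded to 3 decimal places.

0.163

Fold change = 167.4 / 1026 = 0.1632
gene H is downregulated.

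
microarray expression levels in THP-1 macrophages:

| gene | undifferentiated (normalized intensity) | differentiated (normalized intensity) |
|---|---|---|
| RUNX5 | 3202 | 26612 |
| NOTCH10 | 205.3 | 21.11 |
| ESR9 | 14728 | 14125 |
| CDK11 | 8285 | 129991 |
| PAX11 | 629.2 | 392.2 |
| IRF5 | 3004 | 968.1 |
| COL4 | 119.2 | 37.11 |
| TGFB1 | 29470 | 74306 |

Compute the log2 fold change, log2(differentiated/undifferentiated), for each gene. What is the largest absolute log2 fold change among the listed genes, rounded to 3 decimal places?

3.972

log2(26612/3202) = 3.055  (RUNX5)
log2(21.11/205.3) = -3.282  (NOTCH10)
log2(14125/14728) = -0.060  (ESR9)
log2(129991/8285) = 3.972  (CDK11)
log2(392.2/629.2) = -0.682  (PAX11)
log2(968.1/3004) = -1.634  (IRF5)
log2(37.11/119.2) = -1.684  (COL4)
log2(74306/29470) = 1.334  (TGFB1)
The largest magnitude belongs to CDK11.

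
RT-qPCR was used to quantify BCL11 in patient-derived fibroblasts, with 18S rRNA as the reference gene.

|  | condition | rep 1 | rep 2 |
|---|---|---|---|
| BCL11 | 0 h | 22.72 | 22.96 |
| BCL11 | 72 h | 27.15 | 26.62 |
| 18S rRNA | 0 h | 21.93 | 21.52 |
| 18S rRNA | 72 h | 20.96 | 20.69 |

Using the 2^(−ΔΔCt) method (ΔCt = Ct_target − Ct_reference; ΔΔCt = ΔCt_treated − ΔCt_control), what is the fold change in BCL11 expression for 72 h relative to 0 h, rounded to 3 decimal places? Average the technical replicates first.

0.032

Mean Ct: BCL11 0 h 22.840; BCL11 72 h 26.885; 18S rRNA 0 h 21.725; 18S rRNA 72 h 20.825
ΔCt(0 h) = 22.840 − 21.725 = 1.115
ΔCt(72 h) = 26.885 − 20.825 = 6.060
ΔΔCt = 6.060 − 1.115 = 4.945
Fold change = 2^(−4.945) = 0.0325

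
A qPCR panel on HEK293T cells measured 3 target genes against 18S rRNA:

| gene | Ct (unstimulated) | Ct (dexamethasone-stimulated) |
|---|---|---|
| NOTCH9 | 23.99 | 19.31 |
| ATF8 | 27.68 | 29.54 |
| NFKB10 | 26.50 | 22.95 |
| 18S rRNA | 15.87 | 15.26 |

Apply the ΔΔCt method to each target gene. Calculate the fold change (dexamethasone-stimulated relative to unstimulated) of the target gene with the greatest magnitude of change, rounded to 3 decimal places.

NOTCH9: ΔΔCt = (19.31−15.26) − (23.99−15.87) = 4.05 − 8.12 = -4.07; fold change = 2^4.07 = 16.795
ATF8: ΔΔCt = (29.54−15.26) − (27.68−15.87) = 14.28 − 11.81 = 2.47; fold change = 2^-2.47 = 0.180
NFKB10: ΔΔCt = (22.95−15.26) − (26.50−15.87) = 7.69 − 10.63 = -2.94; fold change = 2^2.94 = 7.674
NOTCH9 has the largest |ΔΔCt| = 4.07.

16.795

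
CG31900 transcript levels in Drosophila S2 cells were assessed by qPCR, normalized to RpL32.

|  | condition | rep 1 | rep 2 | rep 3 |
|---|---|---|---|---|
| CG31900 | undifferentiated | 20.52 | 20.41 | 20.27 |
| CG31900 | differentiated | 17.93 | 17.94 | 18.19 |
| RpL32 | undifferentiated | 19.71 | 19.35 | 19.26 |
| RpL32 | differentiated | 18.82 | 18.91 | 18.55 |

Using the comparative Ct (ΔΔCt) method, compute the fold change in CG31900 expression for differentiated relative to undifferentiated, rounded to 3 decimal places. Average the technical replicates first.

3.249

Mean Ct: CG31900 undifferentiated 20.400; CG31900 differentiated 18.020; RpL32 undifferentiated 19.440; RpL32 differentiated 18.760
ΔCt(undifferentiated) = 20.400 − 19.440 = 0.960
ΔCt(differentiated) = 18.020 − 18.760 = -0.740
ΔΔCt = -0.740 − 0.960 = -1.700
Fold change = 2^(−(-1.700)) = 2^1.700 = 3.2490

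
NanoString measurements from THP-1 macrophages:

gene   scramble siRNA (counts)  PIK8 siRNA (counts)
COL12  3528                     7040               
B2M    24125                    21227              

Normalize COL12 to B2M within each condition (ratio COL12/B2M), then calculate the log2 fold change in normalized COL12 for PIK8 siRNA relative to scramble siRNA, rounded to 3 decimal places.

1.181

COL12/B2M (scramble siRNA) = 3528 / 24125 = 0.14624
COL12/B2M (PIK8 siRNA) = 7040 / 21227 = 0.33165
Fold change = 0.33165 / 0.14624 = 2.2679
log2(2.2679) = 1.1814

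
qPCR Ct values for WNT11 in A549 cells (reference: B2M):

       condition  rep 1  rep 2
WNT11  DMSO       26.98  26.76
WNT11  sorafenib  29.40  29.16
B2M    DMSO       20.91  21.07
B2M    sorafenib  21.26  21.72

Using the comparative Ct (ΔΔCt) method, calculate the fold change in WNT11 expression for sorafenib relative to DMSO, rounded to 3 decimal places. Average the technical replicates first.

Mean Ct: WNT11 DMSO 26.870; WNT11 sorafenib 29.280; B2M DMSO 20.990; B2M sorafenib 21.490
ΔCt(DMSO) = 26.870 − 20.990 = 5.880
ΔCt(sorafenib) = 29.280 − 21.490 = 7.790
ΔΔCt = 7.790 − 5.880 = 1.910
Fold change = 2^(−1.910) = 0.2661

0.266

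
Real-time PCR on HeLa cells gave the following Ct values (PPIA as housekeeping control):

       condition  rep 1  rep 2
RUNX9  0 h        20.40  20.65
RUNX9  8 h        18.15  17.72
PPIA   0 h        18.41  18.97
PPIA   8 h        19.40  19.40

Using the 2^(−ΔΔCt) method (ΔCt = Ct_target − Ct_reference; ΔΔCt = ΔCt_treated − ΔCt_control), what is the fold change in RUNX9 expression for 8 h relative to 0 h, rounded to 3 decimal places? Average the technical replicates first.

9.849

Mean Ct: RUNX9 0 h 20.525; RUNX9 8 h 17.935; PPIA 0 h 18.690; PPIA 8 h 19.400
ΔCt(0 h) = 20.525 − 18.690 = 1.835
ΔCt(8 h) = 17.935 − 19.400 = -1.465
ΔΔCt = -1.465 − 1.835 = -3.300
Fold change = 2^(−(-3.300)) = 2^3.300 = 9.8492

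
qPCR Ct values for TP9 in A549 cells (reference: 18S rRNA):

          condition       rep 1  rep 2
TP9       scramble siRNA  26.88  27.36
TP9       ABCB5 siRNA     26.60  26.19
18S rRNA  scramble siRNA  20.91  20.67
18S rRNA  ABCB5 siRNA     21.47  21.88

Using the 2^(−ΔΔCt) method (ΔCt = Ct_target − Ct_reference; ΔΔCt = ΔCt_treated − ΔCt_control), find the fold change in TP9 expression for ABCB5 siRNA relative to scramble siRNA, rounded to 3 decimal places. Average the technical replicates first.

3.053

Mean Ct: TP9 scramble siRNA 27.120; TP9 ABCB5 siRNA 26.395; 18S rRNA scramble siRNA 20.790; 18S rRNA ABCB5 siRNA 21.675
ΔCt(scramble siRNA) = 27.120 − 20.790 = 6.330
ΔCt(ABCB5 siRNA) = 26.395 − 21.675 = 4.720
ΔΔCt = 4.720 − 6.330 = -1.610
Fold change = 2^(−(-1.610)) = 2^1.610 = 3.0525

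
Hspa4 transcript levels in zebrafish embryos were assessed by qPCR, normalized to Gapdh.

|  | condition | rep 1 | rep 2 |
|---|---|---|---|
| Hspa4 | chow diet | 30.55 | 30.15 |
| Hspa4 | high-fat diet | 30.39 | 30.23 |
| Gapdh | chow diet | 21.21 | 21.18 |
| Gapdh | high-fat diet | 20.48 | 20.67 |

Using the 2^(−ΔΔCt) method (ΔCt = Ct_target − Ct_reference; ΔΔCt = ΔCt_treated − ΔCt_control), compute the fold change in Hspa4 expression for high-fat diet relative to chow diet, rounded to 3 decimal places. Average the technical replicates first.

Mean Ct: Hspa4 chow diet 30.350; Hspa4 high-fat diet 30.310; Gapdh chow diet 21.195; Gapdh high-fat diet 20.575
ΔCt(chow diet) = 30.350 − 21.195 = 9.155
ΔCt(high-fat diet) = 30.310 − 20.575 = 9.735
ΔΔCt = 9.735 − 9.155 = 0.580
Fold change = 2^(−0.580) = 0.6690

0.669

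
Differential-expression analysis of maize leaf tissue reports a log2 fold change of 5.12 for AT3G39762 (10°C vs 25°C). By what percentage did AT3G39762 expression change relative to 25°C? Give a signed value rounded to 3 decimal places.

Fold change = 2^(5.12) = 34.7755
Percent change = (FC − 1) × 100% = (34.7755 − 1) × 100 = 3377.552%

3377.552%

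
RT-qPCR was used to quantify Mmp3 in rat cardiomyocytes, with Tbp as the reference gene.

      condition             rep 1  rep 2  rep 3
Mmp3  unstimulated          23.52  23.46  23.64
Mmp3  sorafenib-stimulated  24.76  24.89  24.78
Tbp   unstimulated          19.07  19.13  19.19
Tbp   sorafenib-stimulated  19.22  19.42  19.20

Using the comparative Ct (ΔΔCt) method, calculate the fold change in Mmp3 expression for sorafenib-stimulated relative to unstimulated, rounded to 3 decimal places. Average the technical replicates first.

Mean Ct: Mmp3 unstimulated 23.540; Mmp3 sorafenib-stimulated 24.810; Tbp unstimulated 19.130; Tbp sorafenib-stimulated 19.280
ΔCt(unstimulated) = 23.540 − 19.130 = 4.410
ΔCt(sorafenib-stimulated) = 24.810 − 19.280 = 5.530
ΔΔCt = 5.530 − 4.410 = 1.120
Fold change = 2^(−1.120) = 0.4601

0.460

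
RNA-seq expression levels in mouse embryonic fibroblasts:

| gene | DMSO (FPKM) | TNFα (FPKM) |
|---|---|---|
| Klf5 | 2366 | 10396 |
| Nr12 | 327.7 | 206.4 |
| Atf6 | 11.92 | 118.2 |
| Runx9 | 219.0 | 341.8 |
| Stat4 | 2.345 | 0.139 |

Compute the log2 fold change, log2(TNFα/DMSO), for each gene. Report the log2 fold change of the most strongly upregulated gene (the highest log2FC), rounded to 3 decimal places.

3.310

log2(10396/2366) = 2.136  (Klf5)
log2(206.4/327.7) = -0.667  (Nr12)
log2(118.2/11.92) = 3.310  (Atf6)
log2(341.8/219.0) = 0.642  (Runx9)
log2(0.139/2.345) = -4.076  (Stat4)
Atf6 is most strongly upregulated.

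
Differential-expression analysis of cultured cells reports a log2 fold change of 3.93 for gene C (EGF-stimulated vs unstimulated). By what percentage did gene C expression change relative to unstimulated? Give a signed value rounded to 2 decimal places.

1424.22%

Fold change = 2^(3.93) = 15.2422
Percent change = (FC − 1) × 100% = (15.2422 − 1) × 100 = 1424.22%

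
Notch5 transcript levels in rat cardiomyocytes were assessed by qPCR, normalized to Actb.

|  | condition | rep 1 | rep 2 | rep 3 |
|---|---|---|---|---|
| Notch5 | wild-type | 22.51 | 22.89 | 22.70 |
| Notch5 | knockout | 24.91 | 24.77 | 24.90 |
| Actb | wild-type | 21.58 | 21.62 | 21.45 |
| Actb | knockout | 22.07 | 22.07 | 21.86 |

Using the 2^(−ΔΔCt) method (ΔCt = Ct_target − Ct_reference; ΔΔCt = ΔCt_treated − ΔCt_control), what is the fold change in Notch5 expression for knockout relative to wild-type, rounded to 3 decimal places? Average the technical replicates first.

0.306

Mean Ct: Notch5 wild-type 22.700; Notch5 knockout 24.860; Actb wild-type 21.550; Actb knockout 22.000
ΔCt(wild-type) = 22.700 − 21.550 = 1.150
ΔCt(knockout) = 24.860 − 22.000 = 2.860
ΔΔCt = 2.860 − 1.150 = 1.710
Fold change = 2^(−1.710) = 0.3057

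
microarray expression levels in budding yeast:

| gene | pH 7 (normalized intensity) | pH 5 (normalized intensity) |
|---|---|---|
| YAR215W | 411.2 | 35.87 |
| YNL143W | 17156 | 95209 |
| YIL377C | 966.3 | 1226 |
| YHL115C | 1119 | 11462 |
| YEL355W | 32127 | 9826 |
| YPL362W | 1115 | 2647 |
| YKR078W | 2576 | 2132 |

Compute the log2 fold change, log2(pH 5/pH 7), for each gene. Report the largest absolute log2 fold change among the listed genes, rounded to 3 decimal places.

3.519

log2(35.87/411.2) = -3.519  (YAR215W)
log2(95209/17156) = 2.472  (YNL143W)
log2(1226/966.3) = 0.343  (YIL377C)
log2(11462/1119) = 3.357  (YHL115C)
log2(9826/32127) = -1.709  (YEL355W)
log2(2647/1115) = 1.247  (YPL362W)
log2(2132/2576) = -0.273  (YKR078W)
The largest magnitude belongs to YAR215W.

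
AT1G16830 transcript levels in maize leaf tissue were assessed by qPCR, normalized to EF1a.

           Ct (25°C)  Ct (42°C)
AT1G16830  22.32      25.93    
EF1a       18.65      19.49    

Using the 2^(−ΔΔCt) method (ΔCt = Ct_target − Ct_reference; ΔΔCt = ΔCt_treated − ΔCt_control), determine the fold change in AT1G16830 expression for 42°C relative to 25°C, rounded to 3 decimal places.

0.147

ΔCt(25°C) = 22.320 − 18.650 = 3.670
ΔCt(42°C) = 25.930 − 19.490 = 6.440
ΔΔCt = 6.440 − 3.670 = 2.770
Fold change = 2^(−2.770) = 0.1466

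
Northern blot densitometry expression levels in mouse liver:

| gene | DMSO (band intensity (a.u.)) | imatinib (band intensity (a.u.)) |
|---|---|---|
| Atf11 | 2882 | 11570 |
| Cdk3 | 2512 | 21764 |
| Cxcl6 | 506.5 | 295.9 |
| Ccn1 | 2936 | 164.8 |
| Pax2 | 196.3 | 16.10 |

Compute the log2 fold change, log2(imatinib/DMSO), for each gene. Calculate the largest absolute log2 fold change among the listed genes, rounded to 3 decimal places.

4.155

log2(11570/2882) = 2.005  (Atf11)
log2(21764/2512) = 3.115  (Cdk3)
log2(295.9/506.5) = -0.775  (Cxcl6)
log2(164.8/2936) = -4.155  (Ccn1)
log2(16.10/196.3) = -3.608  (Pax2)
The largest magnitude belongs to Ccn1.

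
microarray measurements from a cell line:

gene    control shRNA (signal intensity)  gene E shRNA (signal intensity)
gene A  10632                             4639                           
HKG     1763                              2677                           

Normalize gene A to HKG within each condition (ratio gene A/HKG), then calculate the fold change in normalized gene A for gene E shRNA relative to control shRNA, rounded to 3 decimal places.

0.287

gene A/HKG (control shRNA) = 10632 / 1763 = 6.0306
gene A/HKG (gene E shRNA) = 4639 / 2677 = 1.7329
Fold change = 1.7329 / 6.0306 = 0.2874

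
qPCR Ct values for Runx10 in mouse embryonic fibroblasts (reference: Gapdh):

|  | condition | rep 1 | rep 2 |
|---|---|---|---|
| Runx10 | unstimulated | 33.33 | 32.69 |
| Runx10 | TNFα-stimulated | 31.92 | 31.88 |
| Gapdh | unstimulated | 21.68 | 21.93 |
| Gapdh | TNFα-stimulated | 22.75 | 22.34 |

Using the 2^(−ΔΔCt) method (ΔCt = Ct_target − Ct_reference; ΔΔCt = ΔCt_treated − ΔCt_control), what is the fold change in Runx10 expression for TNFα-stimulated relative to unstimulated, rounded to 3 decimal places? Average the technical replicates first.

Mean Ct: Runx10 unstimulated 33.010; Runx10 TNFα-stimulated 31.900; Gapdh unstimulated 21.805; Gapdh TNFα-stimulated 22.545
ΔCt(unstimulated) = 33.010 − 21.805 = 11.205
ΔCt(TNFα-stimulated) = 31.900 − 22.545 = 9.355
ΔΔCt = 9.355 − 11.205 = -1.850
Fold change = 2^(−(-1.850)) = 2^1.850 = 3.6050

3.605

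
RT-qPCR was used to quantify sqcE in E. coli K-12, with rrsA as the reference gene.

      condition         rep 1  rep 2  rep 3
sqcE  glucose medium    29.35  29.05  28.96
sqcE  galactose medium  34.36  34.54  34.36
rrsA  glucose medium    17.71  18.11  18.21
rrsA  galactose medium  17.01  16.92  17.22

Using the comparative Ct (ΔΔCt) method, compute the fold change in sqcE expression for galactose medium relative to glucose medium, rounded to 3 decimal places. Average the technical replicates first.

0.013

Mean Ct: sqcE glucose medium 29.120; sqcE galactose medium 34.420; rrsA glucose medium 18.010; rrsA galactose medium 17.050
ΔCt(glucose medium) = 29.120 − 18.010 = 11.110
ΔCt(galactose medium) = 34.420 − 17.050 = 17.370
ΔΔCt = 17.370 − 11.110 = 6.260
Fold change = 2^(−6.260) = 0.0130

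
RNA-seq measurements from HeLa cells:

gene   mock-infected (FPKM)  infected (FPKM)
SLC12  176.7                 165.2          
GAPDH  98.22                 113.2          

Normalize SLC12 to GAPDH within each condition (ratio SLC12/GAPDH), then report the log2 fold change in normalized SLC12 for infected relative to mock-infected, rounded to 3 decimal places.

SLC12/GAPDH (mock-infected) = 176.7 / 98.22 = 1.799
SLC12/GAPDH (infected) = 165.2 / 113.2 = 1.4594
Fold change = 1.4594 / 1.799 = 0.8112
log2(0.8112) = -0.3019

-0.302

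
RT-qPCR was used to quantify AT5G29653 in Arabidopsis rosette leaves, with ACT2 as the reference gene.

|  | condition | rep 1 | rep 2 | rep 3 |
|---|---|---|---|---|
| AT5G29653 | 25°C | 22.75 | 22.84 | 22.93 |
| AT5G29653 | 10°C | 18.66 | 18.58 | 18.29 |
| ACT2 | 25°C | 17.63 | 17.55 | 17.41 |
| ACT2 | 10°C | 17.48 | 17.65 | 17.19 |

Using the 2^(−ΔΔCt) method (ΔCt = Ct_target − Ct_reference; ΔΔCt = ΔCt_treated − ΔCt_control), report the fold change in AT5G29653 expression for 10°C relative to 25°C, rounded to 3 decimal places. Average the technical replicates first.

18.896

Mean Ct: AT5G29653 25°C 22.840; AT5G29653 10°C 18.510; ACT2 25°C 17.530; ACT2 10°C 17.440
ΔCt(25°C) = 22.840 − 17.530 = 5.310
ΔCt(10°C) = 18.510 − 17.440 = 1.070
ΔΔCt = 1.070 − 5.310 = -4.240
Fold change = 2^(−(-4.240)) = 2^4.240 = 18.8959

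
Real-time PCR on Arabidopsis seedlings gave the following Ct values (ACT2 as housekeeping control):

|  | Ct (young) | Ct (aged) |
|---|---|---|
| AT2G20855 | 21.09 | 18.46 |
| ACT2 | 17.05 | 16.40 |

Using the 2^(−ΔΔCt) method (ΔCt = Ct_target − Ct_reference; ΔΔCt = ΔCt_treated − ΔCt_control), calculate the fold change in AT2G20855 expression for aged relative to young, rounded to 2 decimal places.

ΔCt(young) = 21.090 − 17.050 = 4.040
ΔCt(aged) = 18.460 − 16.400 = 2.060
ΔΔCt = 2.060 − 4.040 = -1.980
Fold change = 2^(−(-1.980)) = 2^1.980 = 3.945

3.94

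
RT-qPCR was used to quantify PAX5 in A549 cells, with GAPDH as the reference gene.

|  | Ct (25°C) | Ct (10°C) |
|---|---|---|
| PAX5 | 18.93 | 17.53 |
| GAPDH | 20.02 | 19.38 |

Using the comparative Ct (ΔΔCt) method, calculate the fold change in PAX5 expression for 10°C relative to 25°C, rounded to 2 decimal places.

ΔCt(25°C) = 18.930 − 20.020 = -1.090
ΔCt(10°C) = 17.530 − 19.380 = -1.850
ΔΔCt = -1.850 − (-1.090) = -0.760
Fold change = 2^(−(-0.760)) = 2^0.760 = 1.693

1.69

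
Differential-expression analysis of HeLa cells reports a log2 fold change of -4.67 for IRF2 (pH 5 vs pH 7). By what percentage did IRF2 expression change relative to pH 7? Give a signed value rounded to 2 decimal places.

Fold change = 2^(-4.67) = 0.0393
Percent change = (FC − 1) × 100% = (0.0393 − 1) × 100 = -96.07%

-96.07%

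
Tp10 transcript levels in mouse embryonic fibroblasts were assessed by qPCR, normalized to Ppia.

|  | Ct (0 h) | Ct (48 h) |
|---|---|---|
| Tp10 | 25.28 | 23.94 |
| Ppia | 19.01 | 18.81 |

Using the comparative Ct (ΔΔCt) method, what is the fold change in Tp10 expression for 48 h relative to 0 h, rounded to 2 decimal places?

2.20

ΔCt(0 h) = 25.280 − 19.010 = 6.270
ΔCt(48 h) = 23.940 − 18.810 = 5.130
ΔΔCt = 5.130 − 6.270 = -1.140
Fold change = 2^(−(-1.140)) = 2^1.140 = 2.204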